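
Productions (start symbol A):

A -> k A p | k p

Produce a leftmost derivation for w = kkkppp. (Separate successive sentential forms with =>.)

A => kAp   [A -> k A p]
kAp => kkApp   [A -> k A p]
kkApp => kkkppp   [A -> k p]

A => kAp => kkApp => kkkppp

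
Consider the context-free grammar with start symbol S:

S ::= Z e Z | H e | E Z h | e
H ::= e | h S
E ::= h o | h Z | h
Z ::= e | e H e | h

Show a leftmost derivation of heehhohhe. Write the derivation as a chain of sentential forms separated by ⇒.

S ⇒ ZeZ ⇒ heZ ⇒ heeHe ⇒ heehSe ⇒ heehEZhe ⇒ heehhoZhe ⇒ heehhohhe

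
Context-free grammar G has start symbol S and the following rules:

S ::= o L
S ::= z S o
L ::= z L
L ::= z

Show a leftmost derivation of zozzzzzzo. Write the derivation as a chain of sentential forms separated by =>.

S => zSo   [S ::= z S o]
zSo => zoLo   [S ::= o L]
zoLo => zozLo   [L ::= z L]
zozLo => zozzLo   [L ::= z L]
zozzLo => zozzzLo   [L ::= z L]
zozzzLo => zozzzzLo   [L ::= z L]
zozzzzLo => zozzzzzLo   [L ::= z L]
zozzzzzLo => zozzzzzzo   [L ::= z]

S => zSo => zoLo => zozLo => zozzLo => zozzzLo => zozzzzLo => zozzzzzLo => zozzzzzzo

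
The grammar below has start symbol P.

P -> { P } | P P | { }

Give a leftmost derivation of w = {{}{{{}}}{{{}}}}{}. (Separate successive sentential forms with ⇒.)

P ⇒ PP   [P -> P P]
PP ⇒ {P}P   [P -> { P }]
{P}P ⇒ {PP}P   [P -> P P]
{PP}P ⇒ {{}P}P   [P -> { }]
{{}P}P ⇒ {{}PP}P   [P -> P P]
{{}PP}P ⇒ {{}{P}P}P   [P -> { P }]
{{}{P}P}P ⇒ {{}{{P}}P}P   [P -> { P }]
{{}{{P}}P}P ⇒ {{}{{{}}}P}P   [P -> { }]
{{}{{{}}}P}P ⇒ {{}{{{}}}{P}}P   [P -> { P }]
{{}{{{}}}{P}}P ⇒ {{}{{{}}}{{P}}}P   [P -> { P }]
{{}{{{}}}{{P}}}P ⇒ {{}{{{}}}{{{}}}}P   [P -> { }]
{{}{{{}}}{{{}}}}P ⇒ {{}{{{}}}{{{}}}}{}   [P -> { }]

P ⇒ PP ⇒ {P}P ⇒ {PP}P ⇒ {{}P}P ⇒ {{}PP}P ⇒ {{}{P}P}P ⇒ {{}{{P}}P}P ⇒ {{}{{{}}}P}P ⇒ {{}{{{}}}{P}}P ⇒ {{}{{{}}}{{P}}}P ⇒ {{}{{{}}}{{{}}}}P ⇒ {{}{{{}}}{{{}}}}{}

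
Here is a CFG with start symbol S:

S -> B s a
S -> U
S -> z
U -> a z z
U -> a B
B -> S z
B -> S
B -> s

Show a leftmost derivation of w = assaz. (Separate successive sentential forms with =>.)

S => U   [S -> U]
U => aB   [U -> a B]
aB => aSz   [B -> S z]
aSz => aBsaz   [S -> B s a]
aBsaz => assaz   [B -> s]

S => U => aB => aSz => aBsaz => assaz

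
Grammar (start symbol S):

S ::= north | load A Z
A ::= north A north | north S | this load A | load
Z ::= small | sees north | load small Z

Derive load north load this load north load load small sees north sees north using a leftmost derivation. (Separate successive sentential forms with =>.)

S => load A Z => load north S Z => load north load A Z Z => load north load this load A Z Z => load north load this load north S Z Z => load north load this load north load A Z Z Z => load north load this load north load load Z Z Z => load north load this load north load load small Z Z => load north load this load north load load small sees north Z => load north load this load north load load small sees north sees north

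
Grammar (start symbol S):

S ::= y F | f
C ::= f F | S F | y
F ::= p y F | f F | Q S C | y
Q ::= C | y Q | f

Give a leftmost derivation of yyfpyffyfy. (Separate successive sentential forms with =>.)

S => yF   [S ::= y F]
yF => yQSC   [F ::= Q S C]
yQSC => yyQSC   [Q ::= y Q]
yyQSC => yyCSC   [Q ::= C]
yyCSC => yyfFSC   [C ::= f F]
yyfFSC => yyfpyFSC   [F ::= p y F]
yyfpyFSC => yyfpyQSCSC   [F ::= Q S C]
yyfpyQSCSC => yyfpyfSCSC   [Q ::= f]
yyfpyfSCSC => yyfpyffCSC   [S ::= f]
yyfpyffCSC => yyfpyffySC   [C ::= y]
yyfpyffySC => yyfpyffyfC   [S ::= f]
yyfpyffyfC => yyfpyffyfy   [C ::= y]

S => yF => yQSC => yyQSC => yyCSC => yyfFSC => yyfpyFSC => yyfpyQSCSC => yyfpyfSCSC => yyfpyffCSC => yyfpyffySC => yyfpyffyfC => yyfpyffyfy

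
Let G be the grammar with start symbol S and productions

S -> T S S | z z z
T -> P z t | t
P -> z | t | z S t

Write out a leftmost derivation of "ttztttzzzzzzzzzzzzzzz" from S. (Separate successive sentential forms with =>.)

S=>TSS=>tSS=>tTSSS=>tPztSSS=>ttztSSS=>ttztTSSSS=>ttzttSSSS=>ttzttTSSSSS=>ttztttSSSSS=>ttztttzzzSSSS=>ttztttzzzzzzSSS=>ttztttzzzzzzzzzSS=>ttztttzzzzzzzzzzzzS=>ttztttzzzzzzzzzzzzzzz

S => TSS   [S -> T S S]
TSS => tSS   [T -> t]
tSS => tTSSS   [S -> T S S]
tTSSS => tPztSSS   [T -> P z t]
tPztSSS => ttztSSS   [P -> t]
ttztSSS => ttztTSSSS   [S -> T S S]
ttztTSSSS => ttzttSSSS   [T -> t]
ttzttSSSS => ttzttTSSSSS   [S -> T S S]
ttzttTSSSSS => ttztttSSSSS   [T -> t]
ttztttSSSSS => ttztttzzzSSSS   [S -> z z z]
ttztttzzzSSSS => ttztttzzzzzzSSS   [S -> z z z]
ttztttzzzzzzSSS => ttztttzzzzzzzzzSS   [S -> z z z]
ttztttzzzzzzzzzSS => ttztttzzzzzzzzzzzzS   [S -> z z z]
ttztttzzzzzzzzzzzzS => ttztttzzzzzzzzzzzzzzz   [S -> z z z]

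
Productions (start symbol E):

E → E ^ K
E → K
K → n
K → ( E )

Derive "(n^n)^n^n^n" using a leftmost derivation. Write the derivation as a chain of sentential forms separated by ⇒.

E ⇒ E^K ⇒ E^K^K ⇒ E^K^K^K ⇒ K^K^K^K ⇒ (E)^K^K^K ⇒ (E^K)^K^K^K ⇒ (K^K)^K^K^K ⇒ (n^K)^K^K^K ⇒ (n^n)^K^K^K ⇒ (n^n)^n^K^K ⇒ (n^n)^n^n^K ⇒ (n^n)^n^n^n

E ⇒ E^K   [E → E ^ K]
E^K ⇒ E^K^K   [E → E ^ K]
E^K^K ⇒ E^K^K^K   [E → E ^ K]
E^K^K^K ⇒ K^K^K^K   [E → K]
K^K^K^K ⇒ (E)^K^K^K   [K → ( E )]
(E)^K^K^K ⇒ (E^K)^K^K^K   [E → E ^ K]
(E^K)^K^K^K ⇒ (K^K)^K^K^K   [E → K]
(K^K)^K^K^K ⇒ (n^K)^K^K^K   [K → n]
(n^K)^K^K^K ⇒ (n^n)^K^K^K   [K → n]
(n^n)^K^K^K ⇒ (n^n)^n^K^K   [K → n]
(n^n)^n^K^K ⇒ (n^n)^n^n^K   [K → n]
(n^n)^n^n^K ⇒ (n^n)^n^n^n   [K → n]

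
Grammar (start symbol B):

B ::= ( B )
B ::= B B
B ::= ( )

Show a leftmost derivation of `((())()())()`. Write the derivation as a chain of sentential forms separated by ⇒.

B ⇒ BB   [B ::= B B]
BB ⇒ (B)B   [B ::= ( B )]
(B)B ⇒ (BB)B   [B ::= B B]
(BB)B ⇒ (BBB)B   [B ::= B B]
(BBB)B ⇒ ((B)BB)B   [B ::= ( B )]
((B)BB)B ⇒ ((())BB)B   [B ::= ( )]
((())BB)B ⇒ ((())()B)B   [B ::= ( )]
((())()B)B ⇒ ((())()())B   [B ::= ( )]
((())()())B ⇒ ((())()())()   [B ::= ( )]

B ⇒ BB ⇒ (B)B ⇒ (BB)B ⇒ (BBB)B ⇒ ((B)BB)B ⇒ ((())BB)B ⇒ ((())()B)B ⇒ ((())()())B ⇒ ((())()())()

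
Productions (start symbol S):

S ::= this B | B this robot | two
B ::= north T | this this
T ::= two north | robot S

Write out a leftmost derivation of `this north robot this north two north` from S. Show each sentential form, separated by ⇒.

S ⇒ this B ⇒ this north T ⇒ this north robot S ⇒ this north robot this B ⇒ this north robot this north T ⇒ this north robot this north two north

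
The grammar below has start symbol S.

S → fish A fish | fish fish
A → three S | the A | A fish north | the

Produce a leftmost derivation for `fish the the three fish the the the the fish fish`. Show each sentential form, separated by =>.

S => fish A fish   [S → fish A fish]
fish A fish => fish the A fish   [A → the A]
fish the A fish => fish the the A fish   [A → the A]
fish the the A fish => fish the the three S fish   [A → three S]
fish the the three S fish => fish the the three fish A fish fish   [S → fish A fish]
fish the the three fish A fish fish => fish the the three fish the A fish fish   [A → the A]
fish the the three fish the A fish fish => fish the the three fish the the A fish fish   [A → the A]
fish the the three fish the the A fish fish => fish the the three fish the the the A fish fish   [A → the A]
fish the the three fish the the the A fish fish => fish the the three fish the the the the fish fish   [A → the]

S => fish A fish => fish the A fish => fish the the A fish => fish the the three S fish => fish the the three fish A fish fish => fish the the three fish the A fish fish => fish the the three fish the the A fish fish => fish the the three fish the the the A fish fish => fish the the three fish the the the the fish fish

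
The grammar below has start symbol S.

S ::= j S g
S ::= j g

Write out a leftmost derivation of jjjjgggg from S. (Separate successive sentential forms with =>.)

S => jSg => jjSgg => jjjSggg => jjjjgggg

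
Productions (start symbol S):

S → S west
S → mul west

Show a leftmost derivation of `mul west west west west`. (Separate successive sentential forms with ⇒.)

S ⇒ S west   [S → S west]
S west ⇒ S west west   [S → S west]
S west west ⇒ S west west west   [S → S west]
S west west west ⇒ mul west west west west   [S → mul west]

S ⇒ S west ⇒ S west west ⇒ S west west west ⇒ mul west west west west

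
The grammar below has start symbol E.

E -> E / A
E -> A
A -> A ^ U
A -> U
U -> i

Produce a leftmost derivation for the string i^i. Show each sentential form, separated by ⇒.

E ⇒ A ⇒ A^U ⇒ U^U ⇒ i^U ⇒ i^i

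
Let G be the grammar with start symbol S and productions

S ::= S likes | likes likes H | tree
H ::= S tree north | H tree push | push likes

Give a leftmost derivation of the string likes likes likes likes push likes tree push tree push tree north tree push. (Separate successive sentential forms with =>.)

S => likes likes H => likes likes H tree push => likes likes S tree north tree push => likes likes likes likes H tree north tree push => likes likes likes likes H tree push tree north tree push => likes likes likes likes H tree push tree push tree north tree push => likes likes likes likes push likes tree push tree push tree north tree push

S => likes likes H   [S ::= likes likes H]
likes likes H => likes likes H tree push   [H ::= H tree push]
likes likes H tree push => likes likes S tree north tree push   [H ::= S tree north]
likes likes S tree north tree push => likes likes likes likes H tree north tree push   [S ::= likes likes H]
likes likes likes likes H tree north tree push => likes likes likes likes H tree push tree north tree push   [H ::= H tree push]
likes likes likes likes H tree push tree north tree push => likes likes likes likes H tree push tree push tree north tree push   [H ::= H tree push]
likes likes likes likes H tree push tree push tree north tree push => likes likes likes likes push likes tree push tree push tree north tree push   [H ::= push likes]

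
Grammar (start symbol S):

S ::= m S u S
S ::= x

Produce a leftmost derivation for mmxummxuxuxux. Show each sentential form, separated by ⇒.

S⇒mSuS⇒mmSuSuS⇒mmxuSuS⇒mmxumSuSuS⇒mmxummSuSuSuS⇒mmxummxuSuSuS⇒mmxummxuxuSuS⇒mmxummxuxuxuS⇒mmxummxuxuxux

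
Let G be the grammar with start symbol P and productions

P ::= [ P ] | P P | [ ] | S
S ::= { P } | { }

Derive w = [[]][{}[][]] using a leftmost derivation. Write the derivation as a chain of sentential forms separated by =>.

P => PP   [P ::= P P]
PP => [P]P   [P ::= [ P ]]
[P]P => [[]]P   [P ::= [ ]]
[[]]P => [[]][P]   [P ::= [ P ]]
[[]][P] => [[]][PP]   [P ::= P P]
[[]][PP] => [[]][SP]   [P ::= S]
[[]][SP] => [[]][{}P]   [S ::= { }]
[[]][{}P] => [[]][{}PP]   [P ::= P P]
[[]][{}PP] => [[]][{}[]P]   [P ::= [ ]]
[[]][{}[]P] => [[]][{}[][]]   [P ::= [ ]]

P => PP => [P]P => [[]]P => [[]][P] => [[]][PP] => [[]][SP] => [[]][{}P] => [[]][{}PP] => [[]][{}[]P] => [[]][{}[][]]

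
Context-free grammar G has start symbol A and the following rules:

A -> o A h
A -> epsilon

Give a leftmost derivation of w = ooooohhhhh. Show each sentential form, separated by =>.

A => oAh => ooAhh => oooAhhh => ooooAhhhh => oooooAhhhhh => ooooohhhhh

A => oAh   [A -> o A h]
oAh => ooAhh   [A -> o A h]
ooAhh => oooAhhh   [A -> o A h]
oooAhhh => ooooAhhhh   [A -> o A h]
ooooAhhhh => oooooAhhhhh   [A -> o A h]
oooooAhhhhh => ooooohhhhh   [A -> epsilon]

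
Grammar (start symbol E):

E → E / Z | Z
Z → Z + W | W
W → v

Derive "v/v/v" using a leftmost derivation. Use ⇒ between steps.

E ⇒ E/Z   [E → E / Z]
E/Z ⇒ E/Z/Z   [E → E / Z]
E/Z/Z ⇒ Z/Z/Z   [E → Z]
Z/Z/Z ⇒ W/Z/Z   [Z → W]
W/Z/Z ⇒ v/Z/Z   [W → v]
v/Z/Z ⇒ v/W/Z   [Z → W]
v/W/Z ⇒ v/v/Z   [W → v]
v/v/Z ⇒ v/v/W   [Z → W]
v/v/W ⇒ v/v/v   [W → v]

E ⇒ E/Z ⇒ E/Z/Z ⇒ Z/Z/Z ⇒ W/Z/Z ⇒ v/Z/Z ⇒ v/W/Z ⇒ v/v/Z ⇒ v/v/W ⇒ v/v/v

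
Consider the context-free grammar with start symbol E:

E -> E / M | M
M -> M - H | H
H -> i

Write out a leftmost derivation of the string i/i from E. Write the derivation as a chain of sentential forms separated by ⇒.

E ⇒ E/M   [E -> E / M]
E/M ⇒ M/M   [E -> M]
M/M ⇒ H/M   [M -> H]
H/M ⇒ i/M   [H -> i]
i/M ⇒ i/H   [M -> H]
i/H ⇒ i/i   [H -> i]

E ⇒ E/M ⇒ M/M ⇒ H/M ⇒ i/M ⇒ i/H ⇒ i/i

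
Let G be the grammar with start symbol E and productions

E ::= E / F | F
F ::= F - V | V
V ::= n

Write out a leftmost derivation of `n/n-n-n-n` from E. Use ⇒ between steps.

E⇒E/F⇒F/F⇒V/F⇒n/F⇒n/F-V⇒n/F-V-V⇒n/F-V-V-V⇒n/V-V-V-V⇒n/n-V-V-V⇒n/n-n-V-V⇒n/n-n-n-V⇒n/n-n-n-n

E ⇒ E/F   [E ::= E / F]
E/F ⇒ F/F   [E ::= F]
F/F ⇒ V/F   [F ::= V]
V/F ⇒ n/F   [V ::= n]
n/F ⇒ n/F-V   [F ::= F - V]
n/F-V ⇒ n/F-V-V   [F ::= F - V]
n/F-V-V ⇒ n/F-V-V-V   [F ::= F - V]
n/F-V-V-V ⇒ n/V-V-V-V   [F ::= V]
n/V-V-V-V ⇒ n/n-V-V-V   [V ::= n]
n/n-V-V-V ⇒ n/n-n-V-V   [V ::= n]
n/n-n-V-V ⇒ n/n-n-n-V   [V ::= n]
n/n-n-n-V ⇒ n/n-n-n-n   [V ::= n]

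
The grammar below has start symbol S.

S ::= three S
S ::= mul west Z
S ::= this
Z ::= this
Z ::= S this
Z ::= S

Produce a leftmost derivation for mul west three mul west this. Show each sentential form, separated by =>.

S => mul west Z => mul west S => mul west three S => mul west three mul west Z => mul west three mul west S => mul west three mul west this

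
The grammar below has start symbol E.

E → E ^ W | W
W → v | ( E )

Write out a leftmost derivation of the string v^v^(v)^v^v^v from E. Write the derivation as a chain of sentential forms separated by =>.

E=>E^W=>E^W^W=>E^W^W^W=>E^W^W^W^W=>E^W^W^W^W^W=>W^W^W^W^W^W=>v^W^W^W^W^W=>v^v^W^W^W^W=>v^v^(E)^W^W^W=>v^v^(W)^W^W^W=>v^v^(v)^W^W^W=>v^v^(v)^v^W^W=>v^v^(v)^v^v^W=>v^v^(v)^v^v^v

E => E^W   [E → E ^ W]
E^W => E^W^W   [E → E ^ W]
E^W^W => E^W^W^W   [E → E ^ W]
E^W^W^W => E^W^W^W^W   [E → E ^ W]
E^W^W^W^W => E^W^W^W^W^W   [E → E ^ W]
E^W^W^W^W^W => W^W^W^W^W^W   [E → W]
W^W^W^W^W^W => v^W^W^W^W^W   [W → v]
v^W^W^W^W^W => v^v^W^W^W^W   [W → v]
v^v^W^W^W^W => v^v^(E)^W^W^W   [W → ( E )]
v^v^(E)^W^W^W => v^v^(W)^W^W^W   [E → W]
v^v^(W)^W^W^W => v^v^(v)^W^W^W   [W → v]
v^v^(v)^W^W^W => v^v^(v)^v^W^W   [W → v]
v^v^(v)^v^W^W => v^v^(v)^v^v^W   [W → v]
v^v^(v)^v^v^W => v^v^(v)^v^v^v   [W → v]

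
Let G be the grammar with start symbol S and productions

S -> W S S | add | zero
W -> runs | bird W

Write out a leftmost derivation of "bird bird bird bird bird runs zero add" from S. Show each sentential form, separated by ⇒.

S ⇒ W S S   [S -> W S S]
W S S ⇒ bird W S S   [W -> bird W]
bird W S S ⇒ bird bird W S S   [W -> bird W]
bird bird W S S ⇒ bird bird bird W S S   [W -> bird W]
bird bird bird W S S ⇒ bird bird bird bird W S S   [W -> bird W]
bird bird bird bird W S S ⇒ bird bird bird bird bird W S S   [W -> bird W]
bird bird bird bird bird W S S ⇒ bird bird bird bird bird runs S S   [W -> runs]
bird bird bird bird bird runs S S ⇒ bird bird bird bird bird runs zero S   [S -> zero]
bird bird bird bird bird runs zero S ⇒ bird bird bird bird bird runs zero add   [S -> add]

S ⇒ W S S ⇒ bird W S S ⇒ bird bird W S S ⇒ bird bird bird W S S ⇒ bird bird bird bird W S S ⇒ bird bird bird bird bird W S S ⇒ bird bird bird bird bird runs S S ⇒ bird bird bird bird bird runs zero S ⇒ bird bird bird bird bird runs zero add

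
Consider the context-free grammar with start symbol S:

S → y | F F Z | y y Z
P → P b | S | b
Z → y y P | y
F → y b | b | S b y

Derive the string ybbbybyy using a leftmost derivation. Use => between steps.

S => FFZ => ybFZ => ybSbyZ => ybFFZbyZ => ybbFZbyZ => ybbbZbyZ => ybbbybyZ => ybbbybyy

S => FFZ   [S → F F Z]
FFZ => ybFZ   [F → y b]
ybFZ => ybSbyZ   [F → S b y]
ybSbyZ => ybFFZbyZ   [S → F F Z]
ybFFZbyZ => ybbFZbyZ   [F → b]
ybbFZbyZ => ybbbZbyZ   [F → b]
ybbbZbyZ => ybbbybyZ   [Z → y]
ybbbybyZ => ybbbybyy   [Z → y]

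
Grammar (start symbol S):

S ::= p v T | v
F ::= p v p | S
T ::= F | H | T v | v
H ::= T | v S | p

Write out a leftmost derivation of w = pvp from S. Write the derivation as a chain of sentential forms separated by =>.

S => pvT => pvH => pvp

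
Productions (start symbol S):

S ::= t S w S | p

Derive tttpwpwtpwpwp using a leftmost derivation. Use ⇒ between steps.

S ⇒ tSwS ⇒ ttSwSwS ⇒ tttSwSwSwS ⇒ tttpwSwSwS ⇒ tttpwpwSwS ⇒ tttpwpwtSwSwS ⇒ tttpwpwtpwSwS ⇒ tttpwpwtpwpwS ⇒ tttpwpwtpwpwp

S ⇒ tSwS   [S ::= t S w S]
tSwS ⇒ ttSwSwS   [S ::= t S w S]
ttSwSwS ⇒ tttSwSwSwS   [S ::= t S w S]
tttSwSwSwS ⇒ tttpwSwSwS   [S ::= p]
tttpwSwSwS ⇒ tttpwpwSwS   [S ::= p]
tttpwpwSwS ⇒ tttpwpwtSwSwS   [S ::= t S w S]
tttpwpwtSwSwS ⇒ tttpwpwtpwSwS   [S ::= p]
tttpwpwtpwSwS ⇒ tttpwpwtpwpwS   [S ::= p]
tttpwpwtpwpwS ⇒ tttpwpwtpwpwp   [S ::= p]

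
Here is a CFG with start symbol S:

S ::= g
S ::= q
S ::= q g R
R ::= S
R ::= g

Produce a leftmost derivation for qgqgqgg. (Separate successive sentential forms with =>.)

S => qgR   [S ::= q g R]
qgR => qgS   [R ::= S]
qgS => qgqgR   [S ::= q g R]
qgqgR => qgqgS   [R ::= S]
qgqgS => qgqgqgR   [S ::= q g R]
qgqgqgR => qgqgqgS   [R ::= S]
qgqgqgS => qgqgqgg   [S ::= g]

S=>qgR=>qgS=>qgqgR=>qgqgS=>qgqgqgR=>qgqgqgS=>qgqgqgg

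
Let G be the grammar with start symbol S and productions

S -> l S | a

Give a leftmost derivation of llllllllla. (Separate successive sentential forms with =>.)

S => lS => llS => lllS => llllS => lllllS => llllllS => lllllllS => llllllllS => lllllllllS => llllllllla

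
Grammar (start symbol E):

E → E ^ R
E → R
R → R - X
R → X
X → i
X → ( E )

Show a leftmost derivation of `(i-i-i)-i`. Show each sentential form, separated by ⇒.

E⇒R⇒R-X⇒X-X⇒(E)-X⇒(R)-X⇒(R-X)-X⇒(R-X-X)-X⇒(X-X-X)-X⇒(i-X-X)-X⇒(i-i-X)-X⇒(i-i-i)-X⇒(i-i-i)-i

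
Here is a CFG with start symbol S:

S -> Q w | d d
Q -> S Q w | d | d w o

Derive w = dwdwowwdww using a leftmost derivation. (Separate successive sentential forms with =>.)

S=>Qw=>SQww=>QwQww=>SQwwQww=>QwQwwQww=>dwQwwQww=>dwdwowwQww=>dwdwowwdww

S => Qw   [S -> Q w]
Qw => SQww   [Q -> S Q w]
SQww => QwQww   [S -> Q w]
QwQww => SQwwQww   [Q -> S Q w]
SQwwQww => QwQwwQww   [S -> Q w]
QwQwwQww => dwQwwQww   [Q -> d]
dwQwwQww => dwdwowwQww   [Q -> d w o]
dwdwowwQww => dwdwowwdww   [Q -> d]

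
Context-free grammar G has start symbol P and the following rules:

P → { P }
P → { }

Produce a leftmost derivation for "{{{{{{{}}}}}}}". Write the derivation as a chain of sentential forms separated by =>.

P => {P} => {{P}} => {{{P}}} => {{{{P}}}} => {{{{{P}}}}} => {{{{{{P}}}}}} => {{{{{{{}}}}}}}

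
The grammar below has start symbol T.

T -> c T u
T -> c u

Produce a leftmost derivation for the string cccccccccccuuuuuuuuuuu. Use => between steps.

T => cTu   [T -> c T u]
cTu => ccTuu   [T -> c T u]
ccTuu => cccTuuu   [T -> c T u]
cccTuuu => ccccTuuuu   [T -> c T u]
ccccTuuuu => cccccTuuuuu   [T -> c T u]
cccccTuuuuu => ccccccTuuuuuu   [T -> c T u]
ccccccTuuuuuu => cccccccTuuuuuuu   [T -> c T u]
cccccccTuuuuuuu => ccccccccTuuuuuuuu   [T -> c T u]
ccccccccTuuuuuuuu => cccccccccTuuuuuuuuu   [T -> c T u]
cccccccccTuuuuuuuuu => ccccccccccTuuuuuuuuuu   [T -> c T u]
ccccccccccTuuuuuuuuuu => cccccccccccuuuuuuuuuuu   [T -> c u]

T=>cTu=>ccTuu=>cccTuuu=>ccccTuuuu=>cccccTuuuuu=>ccccccTuuuuuu=>cccccccTuuuuuuu=>ccccccccTuuuuuuuu=>cccccccccTuuuuuuuuu=>ccccccccccTuuuuuuuuuu=>cccccccccccuuuuuuuuuuu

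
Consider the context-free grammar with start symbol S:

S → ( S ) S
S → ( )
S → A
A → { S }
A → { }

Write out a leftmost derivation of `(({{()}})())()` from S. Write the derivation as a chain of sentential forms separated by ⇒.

S ⇒ (S)S ⇒ ((S)S)S ⇒ ((A)S)S ⇒ (({S})S)S ⇒ (({A})S)S ⇒ (({{S}})S)S ⇒ (({{()}})S)S ⇒ (({{()}})())S ⇒ (({{()}})())()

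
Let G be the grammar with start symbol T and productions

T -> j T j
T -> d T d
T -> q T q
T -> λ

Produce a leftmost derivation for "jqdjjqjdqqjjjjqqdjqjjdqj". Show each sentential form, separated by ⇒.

T ⇒ jTj ⇒ jqTqj ⇒ jqdTdqj ⇒ jqdjTjdqj ⇒ jqdjjTjjdqj ⇒ jqdjjqTqjjdqj ⇒ jqdjjqjTjqjjdqj ⇒ jqdjjqjdTdjqjjdqj ⇒ jqdjjqjdqTqdjqjjdqj ⇒ jqdjjqjdqqTqqdjqjjdqj ⇒ jqdjjqjdqqjTjqqdjqjjdqj ⇒ jqdjjqjdqqjjTjjqqdjqjjdqj ⇒ jqdjjqjdqqjjjjqqdjqjjdqj

T ⇒ jTj   [T -> j T j]
jTj ⇒ jqTqj   [T -> q T q]
jqTqj ⇒ jqdTdqj   [T -> d T d]
jqdTdqj ⇒ jqdjTjdqj   [T -> j T j]
jqdjTjdqj ⇒ jqdjjTjjdqj   [T -> j T j]
jqdjjTjjdqj ⇒ jqdjjqTqjjdqj   [T -> q T q]
jqdjjqTqjjdqj ⇒ jqdjjqjTjqjjdqj   [T -> j T j]
jqdjjqjTjqjjdqj ⇒ jqdjjqjdTdjqjjdqj   [T -> d T d]
jqdjjqjdTdjqjjdqj ⇒ jqdjjqjdqTqdjqjjdqj   [T -> q T q]
jqdjjqjdqTqdjqjjdqj ⇒ jqdjjqjdqqTqqdjqjjdqj   [T -> q T q]
jqdjjqjdqqTqqdjqjjdqj ⇒ jqdjjqjdqqjTjqqdjqjjdqj   [T -> j T j]
jqdjjqjdqqjTjqqdjqjjdqj ⇒ jqdjjqjdqqjjTjjqqdjqjjdqj   [T -> j T j]
jqdjjqjdqqjjTjjqqdjqjjdqj ⇒ jqdjjqjdqqjjjjqqdjqjjdqj   [T -> λ]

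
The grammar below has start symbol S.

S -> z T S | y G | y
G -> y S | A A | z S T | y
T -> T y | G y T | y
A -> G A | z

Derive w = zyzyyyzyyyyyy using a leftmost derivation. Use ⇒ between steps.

S ⇒ zTS ⇒ zGyTS ⇒ zySyTS ⇒ zyzTSyTS ⇒ zyzySyTS ⇒ zyzyyyTS ⇒ zyzyyyGyTS ⇒ zyzyyyzSTyTS ⇒ zyzyyyzyGTyTS ⇒ zyzyyyzyyTyTS ⇒ zyzyyyzyyyyTS ⇒ zyzyyyzyyyyyS ⇒ zyzyyyzyyyyyy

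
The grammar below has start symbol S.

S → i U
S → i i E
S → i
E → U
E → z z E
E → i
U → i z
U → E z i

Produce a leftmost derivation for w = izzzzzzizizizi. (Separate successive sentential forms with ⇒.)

S ⇒ iU ⇒ iEzi ⇒ izzEzi ⇒ izzUzi ⇒ izzEzizi ⇒ izzUzizi ⇒ izzEzizizi ⇒ izzzzEzizizi ⇒ izzzzzzEzizizi ⇒ izzzzzzizizizi

S ⇒ iU   [S → i U]
iU ⇒ iEzi   [U → E z i]
iEzi ⇒ izzEzi   [E → z z E]
izzEzi ⇒ izzUzi   [E → U]
izzUzi ⇒ izzEzizi   [U → E z i]
izzEzizi ⇒ izzUzizi   [E → U]
izzUzizi ⇒ izzEzizizi   [U → E z i]
izzEzizizi ⇒ izzzzEzizizi   [E → z z E]
izzzzEzizizi ⇒ izzzzzzEzizizi   [E → z z E]
izzzzzzEzizizi ⇒ izzzzzzizizizi   [E → i]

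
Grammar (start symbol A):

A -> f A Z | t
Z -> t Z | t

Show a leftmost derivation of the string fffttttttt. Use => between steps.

A => fAZ   [A -> f A Z]
fAZ => ffAZZ   [A -> f A Z]
ffAZZ => fffAZZZ   [A -> f A Z]
fffAZZZ => ffftZZZ   [A -> t]
ffftZZZ => fffttZZZ   [Z -> t Z]
fffttZZZ => ffftttZZ   [Z -> t]
ffftttZZ => fffttttZZ   [Z -> t Z]
fffttttZZ => ffftttttZ   [Z -> t]
ffftttttZ => fffttttttZ   [Z -> t Z]
fffttttttZ => fffttttttt   [Z -> t]

A=>fAZ=>ffAZZ=>fffAZZZ=>ffftZZZ=>fffttZZZ=>ffftttZZ=>fffttttZZ=>ffftttttZ=>fffttttttZ=>fffttttttt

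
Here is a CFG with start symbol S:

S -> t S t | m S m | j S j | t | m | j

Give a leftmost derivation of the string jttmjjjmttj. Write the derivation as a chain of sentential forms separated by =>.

S => jSj   [S -> j S j]
jSj => jtStj   [S -> t S t]
jtStj => jttSttj   [S -> t S t]
jttSttj => jttmSmttj   [S -> m S m]
jttmSmttj => jttmjSjmttj   [S -> j S j]
jttmjSjmttj => jttmjjjmttj   [S -> j]

S => jSj => jtStj => jttSttj => jttmSmttj => jttmjSjmttj => jttmjjjmttj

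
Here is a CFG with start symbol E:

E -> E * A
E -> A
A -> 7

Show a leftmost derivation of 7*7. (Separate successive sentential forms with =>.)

E => E*A => A*A => 7*A => 7*7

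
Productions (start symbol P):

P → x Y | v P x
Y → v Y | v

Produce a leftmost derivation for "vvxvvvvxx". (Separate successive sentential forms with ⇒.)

P⇒vPx⇒vvPxx⇒vvxYxx⇒vvxvYxx⇒vvxvvYxx⇒vvxvvvYxx⇒vvxvvvvxx

P ⇒ vPx   [P → v P x]
vPx ⇒ vvPxx   [P → v P x]
vvPxx ⇒ vvxYxx   [P → x Y]
vvxYxx ⇒ vvxvYxx   [Y → v Y]
vvxvYxx ⇒ vvxvvYxx   [Y → v Y]
vvxvvYxx ⇒ vvxvvvYxx   [Y → v Y]
vvxvvvYxx ⇒ vvxvvvvxx   [Y → v]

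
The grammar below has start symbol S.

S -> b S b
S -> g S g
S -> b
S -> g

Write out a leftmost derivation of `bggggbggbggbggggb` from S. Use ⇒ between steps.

S ⇒ bSb   [S -> b S b]
bSb ⇒ bgSgb   [S -> g S g]
bgSgb ⇒ bggSggb   [S -> g S g]
bggSggb ⇒ bgggSgggb   [S -> g S g]
bgggSgggb ⇒ bggggSggggb   [S -> g S g]
bggggSggggb ⇒ bggggbSbggggb   [S -> b S b]
bggggbSbggggb ⇒ bggggbgSgbggggb   [S -> g S g]
bggggbgSgbggggb ⇒ bggggbggSggbggggb   [S -> g S g]
bggggbggSggbggggb ⇒ bggggbggbggbggggb   [S -> b]

S⇒bSb⇒bgSgb⇒bggSggb⇒bgggSgggb⇒bggggSggggb⇒bggggbSbggggb⇒bggggbgSgbggggb⇒bggggbggSggbggggb⇒bggggbggbggbggggb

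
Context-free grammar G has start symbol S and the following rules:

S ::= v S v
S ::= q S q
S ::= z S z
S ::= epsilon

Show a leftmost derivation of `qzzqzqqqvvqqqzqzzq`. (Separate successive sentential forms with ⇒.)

S ⇒ qSq   [S ::= q S q]
qSq ⇒ qzSzq   [S ::= z S z]
qzSzq ⇒ qzzSzzq   [S ::= z S z]
qzzSzzq ⇒ qzzqSqzzq   [S ::= q S q]
qzzqSqzzq ⇒ qzzqzSzqzzq   [S ::= z S z]
qzzqzSzqzzq ⇒ qzzqzqSqzqzzq   [S ::= q S q]
qzzqzqSqzqzzq ⇒ qzzqzqqSqqzqzzq   [S ::= q S q]
qzzqzqqSqqzqzzq ⇒ qzzqzqqqSqqqzqzzq   [S ::= q S q]
qzzqzqqqSqqqzqzzq ⇒ qzzqzqqqvSvqqqzqzzq   [S ::= v S v]
qzzqzqqqvSvqqqzqzzq ⇒ qzzqzqqqvvqqqzqzzq   [S ::= epsilon]

S⇒qSq⇒qzSzq⇒qzzSzzq⇒qzzqSqzzq⇒qzzqzSzqzzq⇒qzzqzqSqzqzzq⇒qzzqzqqSqqzqzzq⇒qzzqzqqqSqqqzqzzq⇒qzzqzqqqvSvqqqzqzzq⇒qzzqzqqqvvqqqzqzzq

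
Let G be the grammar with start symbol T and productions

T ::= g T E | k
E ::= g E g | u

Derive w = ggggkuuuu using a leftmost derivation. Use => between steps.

T => gTE => ggTEE => gggTEEE => ggggTEEEE => ggggkEEEE => ggggkuEEE => ggggkuuEE => ggggkuuuE => ggggkuuuu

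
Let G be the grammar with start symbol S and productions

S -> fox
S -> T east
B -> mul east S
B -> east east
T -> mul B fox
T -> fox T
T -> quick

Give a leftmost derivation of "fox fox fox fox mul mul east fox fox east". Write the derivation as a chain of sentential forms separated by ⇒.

S ⇒ T east ⇒ fox T east ⇒ fox fox T east ⇒ fox fox fox T east ⇒ fox fox fox fox T east ⇒ fox fox fox fox mul B fox east ⇒ fox fox fox fox mul mul east S fox east ⇒ fox fox fox fox mul mul east fox fox east

S ⇒ T east   [S -> T east]
T east ⇒ fox T east   [T -> fox T]
fox T east ⇒ fox fox T east   [T -> fox T]
fox fox T east ⇒ fox fox fox T east   [T -> fox T]
fox fox fox T east ⇒ fox fox fox fox T east   [T -> fox T]
fox fox fox fox T east ⇒ fox fox fox fox mul B fox east   [T -> mul B fox]
fox fox fox fox mul B fox east ⇒ fox fox fox fox mul mul east S fox east   [B -> mul east S]
fox fox fox fox mul mul east S fox east ⇒ fox fox fox fox mul mul east fox fox east   [S -> fox]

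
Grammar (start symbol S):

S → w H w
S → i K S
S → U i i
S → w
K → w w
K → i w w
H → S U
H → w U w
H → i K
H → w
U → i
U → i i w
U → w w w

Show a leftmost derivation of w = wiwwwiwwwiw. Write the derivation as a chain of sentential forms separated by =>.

S => wHw => wSUw => wiKSUw => wiwwSUw => wiwwwHwUw => wiwwwiKwUw => wiwwwiwwwUw => wiwwwiwwwiw

S => wHw   [S → w H w]
wHw => wSUw   [H → S U]
wSUw => wiKSUw   [S → i K S]
wiKSUw => wiwwSUw   [K → w w]
wiwwSUw => wiwwwHwUw   [S → w H w]
wiwwwHwUw => wiwwwiKwUw   [H → i K]
wiwwwiKwUw => wiwwwiwwwUw   [K → w w]
wiwwwiwwwUw => wiwwwiwwwiw   [U → i]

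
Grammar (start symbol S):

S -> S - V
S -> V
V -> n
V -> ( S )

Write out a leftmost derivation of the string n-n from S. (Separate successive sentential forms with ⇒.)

S ⇒ S-V ⇒ V-V ⇒ n-V ⇒ n-n

S ⇒ S-V   [S -> S - V]
S-V ⇒ V-V   [S -> V]
V-V ⇒ n-V   [V -> n]
n-V ⇒ n-n   [V -> n]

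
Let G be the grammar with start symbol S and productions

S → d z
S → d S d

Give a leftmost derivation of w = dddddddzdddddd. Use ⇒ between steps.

S ⇒ dSd ⇒ ddSdd ⇒ dddSddd ⇒ ddddSdddd ⇒ dddddSddddd ⇒ ddddddSdddddd ⇒ dddddddzdddddd

S ⇒ dSd   [S → d S d]
dSd ⇒ ddSdd   [S → d S d]
ddSdd ⇒ dddSddd   [S → d S d]
dddSddd ⇒ ddddSdddd   [S → d S d]
ddddSdddd ⇒ dddddSddddd   [S → d S d]
dddddSddddd ⇒ ddddddSdddddd   [S → d S d]
ddddddSdddddd ⇒ dddddddzdddddd   [S → d z]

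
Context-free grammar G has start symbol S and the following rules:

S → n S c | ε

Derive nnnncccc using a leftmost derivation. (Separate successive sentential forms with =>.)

S=>nSc=>nnScc=>nnnSccc=>nnnnScccc=>nnnncccc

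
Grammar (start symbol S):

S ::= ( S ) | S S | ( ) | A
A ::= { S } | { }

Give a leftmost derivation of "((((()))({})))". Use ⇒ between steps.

S ⇒ (S)   [S ::= ( S )]
(S) ⇒ ((S))   [S ::= ( S )]
((S)) ⇒ ((SS))   [S ::= S S]
((SS)) ⇒ (((S)S))   [S ::= ( S )]
(((S)S)) ⇒ ((((S))S))   [S ::= ( S )]
((((S))S)) ⇒ ((((()))S))   [S ::= ( )]
((((()))S)) ⇒ ((((()))(S)))   [S ::= ( S )]
((((()))(S))) ⇒ ((((()))(A)))   [S ::= A]
((((()))(A))) ⇒ ((((()))({})))   [A ::= { }]

S⇒(S)⇒((S))⇒((SS))⇒(((S)S))⇒((((S))S))⇒((((()))S))⇒((((()))(S)))⇒((((()))(A)))⇒((((()))({})))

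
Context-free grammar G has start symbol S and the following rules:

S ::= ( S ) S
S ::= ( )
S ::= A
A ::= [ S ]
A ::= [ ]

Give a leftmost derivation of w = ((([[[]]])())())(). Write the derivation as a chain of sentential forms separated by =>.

S => (S)S => ((S)S)S => (((S)S)S)S => (((A)S)S)S => ((([S])S)S)S => ((([A])S)S)S => ((([[S]])S)S)S => ((([[A]])S)S)S => ((([[[]]])S)S)S => ((([[[]]])())S)S => ((([[[]]])())())S => ((([[[]]])())())()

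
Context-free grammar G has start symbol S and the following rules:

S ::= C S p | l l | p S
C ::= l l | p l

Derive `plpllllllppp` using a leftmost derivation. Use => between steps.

S => CSp   [S ::= C S p]
CSp => plSp   [C ::= p l]
plSp => plpSp   [S ::= p S]
plpSp => plpCSpp   [S ::= C S p]
plpCSpp => plpllSpp   [C ::= l l]
plpllSpp => plpllCSppp   [S ::= C S p]
plpllCSppp => plpllllSppp   [C ::= l l]
plpllllSppp => plpllllllppp   [S ::= l l]

S=>CSp=>plSp=>plpSp=>plpCSpp=>plpllSpp=>plpllCSppp=>plpllllSppp=>plpllllllppp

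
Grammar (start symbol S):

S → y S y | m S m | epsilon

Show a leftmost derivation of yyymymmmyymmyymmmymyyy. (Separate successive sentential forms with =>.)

S=>ySy=>yySyy=>yyySyyy=>yyymSmyyy=>yyymySymyyy=>yyymymSmymyyy=>yyymymmSmmymyyy=>yyymymmmSmmmymyyy=>yyymymmmySymmmymyyy=>yyymymmmyySyymmmymyyy=>yyymymmmyymSmyymmmymyyy=>yyymymmmyymmyymmmymyyy

S => ySy   [S → y S y]
ySy => yySyy   [S → y S y]
yySyy => yyySyyy   [S → y S y]
yyySyyy => yyymSmyyy   [S → m S m]
yyymSmyyy => yyymySymyyy   [S → y S y]
yyymySymyyy => yyymymSmymyyy   [S → m S m]
yyymymSmymyyy => yyymymmSmmymyyy   [S → m S m]
yyymymmSmmymyyy => yyymymmmSmmmymyyy   [S → m S m]
yyymymmmSmmmymyyy => yyymymmmySymmmymyyy   [S → y S y]
yyymymmmySymmmymyyy => yyymymmmyySyymmmymyyy   [S → y S y]
yyymymmmyySyymmmymyyy => yyymymmmyymSmyymmmymyyy   [S → m S m]
yyymymmmyymSmyymmmymyyy => yyymymmmyymmyymmmymyyy   [S → epsilon]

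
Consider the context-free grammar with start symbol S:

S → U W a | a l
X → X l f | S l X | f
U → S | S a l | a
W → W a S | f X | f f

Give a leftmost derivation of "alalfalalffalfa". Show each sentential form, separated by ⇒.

S ⇒ UWa   [S → U W a]
UWa ⇒ SalWa   [U → S a l]
SalWa ⇒ alalWa   [S → a l]
alalWa ⇒ alalfXa   [W → f X]
alalfXa ⇒ alalfSlXa   [X → S l X]
alalfSlXa ⇒ alalfUWalXa   [S → U W a]
alalfUWalXa ⇒ alalfSalWalXa   [U → S a l]
alalfSalWalXa ⇒ alalfalalWalXa   [S → a l]
alalfalalWalXa ⇒ alalfalalffalXa   [W → f f]
alalfalalffalXa ⇒ alalfalalffalfa   [X → f]

S ⇒ UWa ⇒ SalWa ⇒ alalWa ⇒ alalfXa ⇒ alalfSlXa ⇒ alalfUWalXa ⇒ alalfSalWalXa ⇒ alalfalalWalXa ⇒ alalfalalffalXa ⇒ alalfalalffalfa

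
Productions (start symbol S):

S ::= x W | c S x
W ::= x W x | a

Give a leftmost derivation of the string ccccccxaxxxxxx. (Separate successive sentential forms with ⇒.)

S⇒cSx⇒ccSxx⇒cccSxxx⇒ccccSxxxx⇒cccccSxxxxx⇒ccccccSxxxxxx⇒ccccccxWxxxxxx⇒ccccccxaxxxxxx

S ⇒ cSx   [S ::= c S x]
cSx ⇒ ccSxx   [S ::= c S x]
ccSxx ⇒ cccSxxx   [S ::= c S x]
cccSxxx ⇒ ccccSxxxx   [S ::= c S x]
ccccSxxxx ⇒ cccccSxxxxx   [S ::= c S x]
cccccSxxxxx ⇒ ccccccSxxxxxx   [S ::= c S x]
ccccccSxxxxxx ⇒ ccccccxWxxxxxx   [S ::= x W]
ccccccxWxxxxxx ⇒ ccccccxaxxxxxx   [W ::= a]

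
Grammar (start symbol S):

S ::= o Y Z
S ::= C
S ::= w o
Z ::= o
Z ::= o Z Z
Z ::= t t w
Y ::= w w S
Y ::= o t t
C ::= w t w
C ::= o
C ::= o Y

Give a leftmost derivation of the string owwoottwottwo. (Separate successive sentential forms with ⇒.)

S⇒oYZ⇒owwSZ⇒owwCZ⇒owwoZ⇒owwooZZ⇒owwoottwZ⇒owwoottwoZZ⇒owwoottwottwZ⇒owwoottwottwo

S ⇒ oYZ   [S ::= o Y Z]
oYZ ⇒ owwSZ   [Y ::= w w S]
owwSZ ⇒ owwCZ   [S ::= C]
owwCZ ⇒ owwoZ   [C ::= o]
owwoZ ⇒ owwooZZ   [Z ::= o Z Z]
owwooZZ ⇒ owwoottwZ   [Z ::= t t w]
owwoottwZ ⇒ owwoottwoZZ   [Z ::= o Z Z]
owwoottwoZZ ⇒ owwoottwottwZ   [Z ::= t t w]
owwoottwottwZ ⇒ owwoottwottwo   [Z ::= o]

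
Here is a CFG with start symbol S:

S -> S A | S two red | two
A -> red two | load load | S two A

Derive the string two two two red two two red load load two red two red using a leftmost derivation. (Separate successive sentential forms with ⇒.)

S ⇒ S two red ⇒ S two red two red ⇒ S A two red two red ⇒ S two red A two red two red ⇒ S A two red A two red two red ⇒ two A two red A two red two red ⇒ two S two A two red A two red two red ⇒ two two two A two red A two red two red ⇒ two two two red two two red A two red two red ⇒ two two two red two two red load load two red two red

S ⇒ S two red   [S -> S two red]
S two red ⇒ S two red two red   [S -> S two red]
S two red two red ⇒ S A two red two red   [S -> S A]
S A two red two red ⇒ S two red A two red two red   [S -> S two red]
S two red A two red two red ⇒ S A two red A two red two red   [S -> S A]
S A two red A two red two red ⇒ two A two red A two red two red   [S -> two]
two A two red A two red two red ⇒ two S two A two red A two red two red   [A -> S two A]
two S two A two red A two red two red ⇒ two two two A two red A two red two red   [S -> two]
two two two A two red A two red two red ⇒ two two two red two two red A two red two red   [A -> red two]
two two two red two two red A two red two red ⇒ two two two red two two red load load two red two red   [A -> load load]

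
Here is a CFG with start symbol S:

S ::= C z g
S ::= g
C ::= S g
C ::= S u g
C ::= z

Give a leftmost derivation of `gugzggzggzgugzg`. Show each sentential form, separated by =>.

S => Czg => Sugzg => Czgugzg => Sgzgugzg => Czggzgugzg => Sgzggzgugzg => Czggzggzgugzg => Sugzggzggzgugzg => gugzggzggzgugzg

S => Czg   [S ::= C z g]
Czg => Sugzg   [C ::= S u g]
Sugzg => Czgugzg   [S ::= C z g]
Czgugzg => Sgzgugzg   [C ::= S g]
Sgzgugzg => Czggzgugzg   [S ::= C z g]
Czggzgugzg => Sgzggzgugzg   [C ::= S g]
Sgzggzgugzg => Czggzggzgugzg   [S ::= C z g]
Czggzggzgugzg => Sugzggzggzgugzg   [C ::= S u g]
Sugzggzggzgugzg => gugzggzggzgugzg   [S ::= g]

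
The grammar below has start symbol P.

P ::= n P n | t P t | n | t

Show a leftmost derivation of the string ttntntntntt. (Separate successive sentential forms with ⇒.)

P ⇒ tPt ⇒ ttPtt ⇒ ttnPntt ⇒ ttntPtntt ⇒ ttntnPntntt ⇒ ttntntntntt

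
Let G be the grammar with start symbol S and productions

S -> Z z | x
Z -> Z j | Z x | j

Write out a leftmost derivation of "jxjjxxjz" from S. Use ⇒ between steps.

S ⇒ Zz ⇒ Zjz ⇒ Zxjz ⇒ Zxxjz ⇒ Zjxxjz ⇒ Zjjxxjz ⇒ Zxjjxxjz ⇒ jxjjxxjz

S ⇒ Zz   [S -> Z z]
Zz ⇒ Zjz   [Z -> Z j]
Zjz ⇒ Zxjz   [Z -> Z x]
Zxjz ⇒ Zxxjz   [Z -> Z x]
Zxxjz ⇒ Zjxxjz   [Z -> Z j]
Zjxxjz ⇒ Zjjxxjz   [Z -> Z j]
Zjjxxjz ⇒ Zxjjxxjz   [Z -> Z x]
Zxjjxxjz ⇒ jxjjxxjz   [Z -> j]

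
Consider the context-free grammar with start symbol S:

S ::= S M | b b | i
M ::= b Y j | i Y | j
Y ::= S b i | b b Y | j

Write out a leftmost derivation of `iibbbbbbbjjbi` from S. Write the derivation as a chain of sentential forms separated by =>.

S=>SM=>iM=>iiY=>iibbY=>iibbbbY=>iibbbbSbi=>iibbbbSMbi=>iibbbbbbMbi=>iibbbbbbbYjbi=>iibbbbbbbjjbi

S => SM   [S ::= S M]
SM => iM   [S ::= i]
iM => iiY   [M ::= i Y]
iiY => iibbY   [Y ::= b b Y]
iibbY => iibbbbY   [Y ::= b b Y]
iibbbbY => iibbbbSbi   [Y ::= S b i]
iibbbbSbi => iibbbbSMbi   [S ::= S M]
iibbbbSMbi => iibbbbbbMbi   [S ::= b b]
iibbbbbbMbi => iibbbbbbbYjbi   [M ::= b Y j]
iibbbbbbbYjbi => iibbbbbbbjjbi   [Y ::= j]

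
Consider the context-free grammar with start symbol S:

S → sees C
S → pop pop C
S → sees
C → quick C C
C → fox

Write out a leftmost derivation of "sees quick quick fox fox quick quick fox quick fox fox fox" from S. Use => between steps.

S => sees C => sees quick C C => sees quick quick C C C => sees quick quick fox C C => sees quick quick fox fox C => sees quick quick fox fox quick C C => sees quick quick fox fox quick quick C C C => sees quick quick fox fox quick quick fox C C => sees quick quick fox fox quick quick fox quick C C C => sees quick quick fox fox quick quick fox quick fox C C => sees quick quick fox fox quick quick fox quick fox fox C => sees quick quick fox fox quick quick fox quick fox fox fox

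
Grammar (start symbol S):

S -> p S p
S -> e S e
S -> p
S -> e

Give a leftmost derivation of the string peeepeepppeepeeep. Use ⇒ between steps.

S ⇒ pSp   [S -> p S p]
pSp ⇒ peSep   [S -> e S e]
peSep ⇒ peeSeep   [S -> e S e]
peeSeep ⇒ peeeSeeep   [S -> e S e]
peeeSeeep ⇒ peeepSpeeep   [S -> p S p]
peeepSpeeep ⇒ peeepeSepeeep   [S -> e S e]
peeepeSepeeep ⇒ peeepeeSeepeeep   [S -> e S e]
peeepeeSeepeeep ⇒ peeepeepSpeepeeep   [S -> p S p]
peeepeepSpeepeeep ⇒ peeepeepppeepeeep   [S -> p]

S ⇒ pSp ⇒ peSep ⇒ peeSeep ⇒ peeeSeeep ⇒ peeepSpeeep ⇒ peeepeSepeeep ⇒ peeepeeSeepeeep ⇒ peeepeepSpeepeeep ⇒ peeepeepppeepeeep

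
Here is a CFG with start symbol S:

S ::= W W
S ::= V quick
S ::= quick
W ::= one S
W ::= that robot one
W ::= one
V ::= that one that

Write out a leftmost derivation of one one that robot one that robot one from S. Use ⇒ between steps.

S ⇒ W W   [S ::= W W]
W W ⇒ one S W   [W ::= one S]
one S W ⇒ one W W W   [S ::= W W]
one W W W ⇒ one one W W   [W ::= one]
one one W W ⇒ one one that robot one W   [W ::= that robot one]
one one that robot one W ⇒ one one that robot one that robot one   [W ::= that robot one]

S ⇒ W W ⇒ one S W ⇒ one W W W ⇒ one one W W ⇒ one one that robot one W ⇒ one one that robot one that robot one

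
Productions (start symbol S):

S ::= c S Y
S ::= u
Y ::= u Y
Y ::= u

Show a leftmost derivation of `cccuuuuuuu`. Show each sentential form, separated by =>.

S => cSY => ccSYY => cccSYYY => cccuYYY => cccuuYY => cccuuuYY => cccuuuuYY => cccuuuuuY => cccuuuuuuY => cccuuuuuuu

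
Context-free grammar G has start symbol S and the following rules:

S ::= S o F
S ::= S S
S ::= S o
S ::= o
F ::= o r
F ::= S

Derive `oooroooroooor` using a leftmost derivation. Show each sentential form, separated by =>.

S=>SoF=>SSoF=>SSSoF=>SoFSSoF=>SooFSSoF=>SoFooFSSoF=>ooFooFSSoF=>ooorooFSSoF=>ooorooorSSoF=>oooroooroSoF=>oooroooroooF=>oooroooroooor

S => SoF   [S ::= S o F]
SoF => SSoF   [S ::= S S]
SSoF => SSSoF   [S ::= S S]
SSSoF => SoFSSoF   [S ::= S o F]
SoFSSoF => SooFSSoF   [S ::= S o]
SooFSSoF => SoFooFSSoF   [S ::= S o F]
SoFooFSSoF => ooFooFSSoF   [S ::= o]
ooFooFSSoF => ooorooFSSoF   [F ::= o r]
ooorooFSSoF => ooorooorSSoF   [F ::= o r]
ooorooorSSoF => oooroooroSoF   [S ::= o]
oooroooroSoF => oooroooroooF   [S ::= o]
oooroooroooF => oooroooroooor   [F ::= o r]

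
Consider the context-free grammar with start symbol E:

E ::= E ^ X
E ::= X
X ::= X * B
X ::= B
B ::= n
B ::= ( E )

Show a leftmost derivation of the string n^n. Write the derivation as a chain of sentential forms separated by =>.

E => E^X => X^X => B^X => n^X => n^B => n^n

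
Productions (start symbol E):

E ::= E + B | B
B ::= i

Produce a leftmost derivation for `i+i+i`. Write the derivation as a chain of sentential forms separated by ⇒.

E ⇒ E+B ⇒ E+B+B ⇒ B+B+B ⇒ i+B+B ⇒ i+i+B ⇒ i+i+i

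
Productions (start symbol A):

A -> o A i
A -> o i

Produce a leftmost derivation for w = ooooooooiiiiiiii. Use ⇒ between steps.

A ⇒ oAi ⇒ ooAii ⇒ oooAiii ⇒ ooooAiiii ⇒ oooooAiiiii ⇒ ooooooAiiiiii ⇒ oooooooAiiiiiii ⇒ ooooooooiiiiiiii

A ⇒ oAi   [A -> o A i]
oAi ⇒ ooAii   [A -> o A i]
ooAii ⇒ oooAiii   [A -> o A i]
oooAiii ⇒ ooooAiiii   [A -> o A i]
ooooAiiii ⇒ oooooAiiiii   [A -> o A i]
oooooAiiiii ⇒ ooooooAiiiiii   [A -> o A i]
ooooooAiiiiii ⇒ oooooooAiiiiiii   [A -> o A i]
oooooooAiiiiiii ⇒ ooooooooiiiiiiii   [A -> o i]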